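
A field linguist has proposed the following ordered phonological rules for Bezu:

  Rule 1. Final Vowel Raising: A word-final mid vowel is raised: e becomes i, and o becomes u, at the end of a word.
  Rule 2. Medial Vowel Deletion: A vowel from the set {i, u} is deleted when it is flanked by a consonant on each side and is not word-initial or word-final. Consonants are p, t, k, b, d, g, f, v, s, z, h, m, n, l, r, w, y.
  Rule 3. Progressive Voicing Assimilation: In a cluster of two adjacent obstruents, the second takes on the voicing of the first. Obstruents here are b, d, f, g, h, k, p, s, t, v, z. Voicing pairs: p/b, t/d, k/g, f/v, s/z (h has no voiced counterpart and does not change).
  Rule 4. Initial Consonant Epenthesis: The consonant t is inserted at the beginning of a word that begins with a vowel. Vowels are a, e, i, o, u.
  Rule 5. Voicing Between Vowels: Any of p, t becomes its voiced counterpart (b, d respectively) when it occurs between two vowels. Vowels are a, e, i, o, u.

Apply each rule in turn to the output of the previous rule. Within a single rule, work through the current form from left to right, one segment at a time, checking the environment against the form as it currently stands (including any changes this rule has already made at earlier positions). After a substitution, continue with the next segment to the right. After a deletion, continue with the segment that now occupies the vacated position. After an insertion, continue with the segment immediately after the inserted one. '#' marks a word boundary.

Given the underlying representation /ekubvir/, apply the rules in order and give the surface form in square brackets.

Rule 1 Final Vowel Raising: no change — [ekubvir]
Rule 2 Medial Vowel Deletion: [ekubvir] → [ekbvr]
Rule 3 Progressive Voicing Assimilation: [ekbvr] → [ekpfr]
Rule 4 Initial Consonant Epenthesis: [ekpfr] → [tekpfr]
Rule 5 Voicing Between Vowels: no change — [tekpfr]

[tekpfr]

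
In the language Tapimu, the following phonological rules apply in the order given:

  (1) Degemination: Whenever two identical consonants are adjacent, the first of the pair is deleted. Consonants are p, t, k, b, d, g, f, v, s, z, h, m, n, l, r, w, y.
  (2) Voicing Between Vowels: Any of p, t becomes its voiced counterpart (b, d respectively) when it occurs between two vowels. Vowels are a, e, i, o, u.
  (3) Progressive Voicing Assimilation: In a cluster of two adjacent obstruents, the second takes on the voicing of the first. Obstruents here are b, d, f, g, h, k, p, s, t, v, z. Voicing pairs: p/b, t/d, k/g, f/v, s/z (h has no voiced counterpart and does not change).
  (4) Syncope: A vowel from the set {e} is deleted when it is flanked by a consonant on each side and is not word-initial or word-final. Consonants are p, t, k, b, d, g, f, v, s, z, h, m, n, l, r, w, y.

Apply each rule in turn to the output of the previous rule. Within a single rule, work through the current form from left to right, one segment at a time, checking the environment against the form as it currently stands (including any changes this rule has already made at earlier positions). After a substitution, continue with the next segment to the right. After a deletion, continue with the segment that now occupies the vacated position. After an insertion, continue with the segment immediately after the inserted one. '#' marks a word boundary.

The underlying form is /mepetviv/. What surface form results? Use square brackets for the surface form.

(1) Degemination: no change — [mepetviv]
(2) Voicing Between Vowels: [mepetviv] → [mebetviv]
(3) Progressive Voicing Assimilation: [mebetviv] → [mebetfiv]
(4) Syncope: [mebetfiv] → [mbtfiv]

[mbtfiv]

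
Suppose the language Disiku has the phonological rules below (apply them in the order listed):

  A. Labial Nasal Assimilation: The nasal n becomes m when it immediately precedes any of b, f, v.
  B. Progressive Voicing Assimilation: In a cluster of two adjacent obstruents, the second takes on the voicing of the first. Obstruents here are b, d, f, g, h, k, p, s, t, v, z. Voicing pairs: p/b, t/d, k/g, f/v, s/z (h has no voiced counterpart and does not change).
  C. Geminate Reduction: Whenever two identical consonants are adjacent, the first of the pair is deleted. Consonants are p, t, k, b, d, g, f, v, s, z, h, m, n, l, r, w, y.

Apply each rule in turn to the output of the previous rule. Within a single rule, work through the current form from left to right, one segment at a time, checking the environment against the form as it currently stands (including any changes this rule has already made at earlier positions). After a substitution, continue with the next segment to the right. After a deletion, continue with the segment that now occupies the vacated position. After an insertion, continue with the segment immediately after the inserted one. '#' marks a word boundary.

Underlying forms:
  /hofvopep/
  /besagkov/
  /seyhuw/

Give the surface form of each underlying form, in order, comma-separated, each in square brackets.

[hofopep], [besagov], [seyhuw]

/hofvopep/:
  A Labial Nasal Assimilation: no change — [hofvopep]
  B Progressive Voicing Assimilation: [hofvopep] → [hoffopep]
  C Geminate Reduction: [hoffopep] → [hofopep]
/besagkov/:
  A Labial Nasal Assimilation: no change — [besagkov]
  B Progressive Voicing Assimilation: [besagkov] → [besaggov]
  C Geminate Reduction: [besaggov] → [besagov]
/seyhuw/:
  A Labial Nasal Assimilation: no change — [seyhuw]
  B Progressive Voicing Assimilation: no change — [seyhuw]
  C Geminate Reduction: no change — [seyhuw]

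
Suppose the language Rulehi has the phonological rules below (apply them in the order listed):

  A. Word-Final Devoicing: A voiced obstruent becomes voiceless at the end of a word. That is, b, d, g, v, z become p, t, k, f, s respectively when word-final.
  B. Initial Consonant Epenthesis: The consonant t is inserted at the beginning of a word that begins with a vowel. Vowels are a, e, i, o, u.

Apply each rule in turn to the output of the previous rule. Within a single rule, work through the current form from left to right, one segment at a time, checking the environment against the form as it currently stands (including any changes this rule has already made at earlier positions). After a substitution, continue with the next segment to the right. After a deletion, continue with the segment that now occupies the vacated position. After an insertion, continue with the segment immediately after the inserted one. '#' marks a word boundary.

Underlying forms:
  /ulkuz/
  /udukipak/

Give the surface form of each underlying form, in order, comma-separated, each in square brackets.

[tulkus], [tudukipak]

/ulkuz/:
  A Word-Final Devoicing: [ulkuz] → [ulkus]
  B Initial Consonant Epenthesis: [ulkus] → [tulkus]
/udukipak/:
  A Word-Final Devoicing: no change — [udukipak]
  B Initial Consonant Epenthesis: [udukipak] → [tudukipak]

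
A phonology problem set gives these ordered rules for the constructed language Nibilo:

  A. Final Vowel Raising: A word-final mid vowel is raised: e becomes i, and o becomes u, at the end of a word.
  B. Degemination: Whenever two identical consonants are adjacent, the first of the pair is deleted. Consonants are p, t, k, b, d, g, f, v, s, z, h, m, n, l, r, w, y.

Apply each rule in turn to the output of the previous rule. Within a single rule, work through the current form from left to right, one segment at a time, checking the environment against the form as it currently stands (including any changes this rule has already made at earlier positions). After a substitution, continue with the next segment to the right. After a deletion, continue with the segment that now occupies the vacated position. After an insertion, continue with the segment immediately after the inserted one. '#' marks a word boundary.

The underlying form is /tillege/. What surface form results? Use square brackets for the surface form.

A Final Vowel Raising: [tillege] → [tillegi]
B Degemination: [tillegi] → [tilegi]

[tilegi]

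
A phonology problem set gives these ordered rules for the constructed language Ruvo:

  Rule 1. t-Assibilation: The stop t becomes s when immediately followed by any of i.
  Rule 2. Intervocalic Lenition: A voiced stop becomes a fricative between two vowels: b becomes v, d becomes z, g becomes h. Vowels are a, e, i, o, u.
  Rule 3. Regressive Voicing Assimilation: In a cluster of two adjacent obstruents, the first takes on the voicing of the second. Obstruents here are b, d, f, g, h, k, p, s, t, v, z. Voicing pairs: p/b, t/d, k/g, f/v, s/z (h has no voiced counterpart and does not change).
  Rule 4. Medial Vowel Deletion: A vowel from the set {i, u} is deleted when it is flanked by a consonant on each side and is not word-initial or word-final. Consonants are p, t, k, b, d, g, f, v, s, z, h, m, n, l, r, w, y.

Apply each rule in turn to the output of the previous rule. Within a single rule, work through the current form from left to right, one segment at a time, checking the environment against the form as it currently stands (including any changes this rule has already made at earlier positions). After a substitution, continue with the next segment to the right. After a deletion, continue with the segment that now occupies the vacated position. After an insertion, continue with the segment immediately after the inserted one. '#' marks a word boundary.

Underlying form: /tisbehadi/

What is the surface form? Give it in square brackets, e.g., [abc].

Rule 1 t-Assibilation: [tisbehadi] → [sisbehadi]
Rule 2 Intervocalic Lenition: [sisbehadi] → [sisbehazi]
Rule 3 Regressive Voicing Assimilation: [sisbehazi] → [sizbehazi]
Rule 4 Medial Vowel Deletion: [sizbehazi] → [szbehazi]

[szbehazi]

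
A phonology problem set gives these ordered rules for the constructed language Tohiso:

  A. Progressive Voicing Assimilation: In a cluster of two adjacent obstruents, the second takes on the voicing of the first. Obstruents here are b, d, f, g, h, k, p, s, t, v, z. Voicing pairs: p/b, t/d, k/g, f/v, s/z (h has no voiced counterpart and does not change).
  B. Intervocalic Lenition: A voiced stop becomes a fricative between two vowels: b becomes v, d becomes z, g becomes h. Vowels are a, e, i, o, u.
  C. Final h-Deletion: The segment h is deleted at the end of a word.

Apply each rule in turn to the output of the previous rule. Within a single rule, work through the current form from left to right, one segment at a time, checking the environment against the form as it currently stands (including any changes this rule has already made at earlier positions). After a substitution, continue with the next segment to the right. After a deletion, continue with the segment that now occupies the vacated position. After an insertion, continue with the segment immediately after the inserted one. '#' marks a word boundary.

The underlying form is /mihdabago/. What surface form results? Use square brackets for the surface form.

A Progressive Voicing Assimilation: [mihdabago] → [mihtabago]
B Intervocalic Lenition: [mihtabago] → [mihtavaho]
C Final h-Deletion: no change — [mihtavaho]

[mihtavaho]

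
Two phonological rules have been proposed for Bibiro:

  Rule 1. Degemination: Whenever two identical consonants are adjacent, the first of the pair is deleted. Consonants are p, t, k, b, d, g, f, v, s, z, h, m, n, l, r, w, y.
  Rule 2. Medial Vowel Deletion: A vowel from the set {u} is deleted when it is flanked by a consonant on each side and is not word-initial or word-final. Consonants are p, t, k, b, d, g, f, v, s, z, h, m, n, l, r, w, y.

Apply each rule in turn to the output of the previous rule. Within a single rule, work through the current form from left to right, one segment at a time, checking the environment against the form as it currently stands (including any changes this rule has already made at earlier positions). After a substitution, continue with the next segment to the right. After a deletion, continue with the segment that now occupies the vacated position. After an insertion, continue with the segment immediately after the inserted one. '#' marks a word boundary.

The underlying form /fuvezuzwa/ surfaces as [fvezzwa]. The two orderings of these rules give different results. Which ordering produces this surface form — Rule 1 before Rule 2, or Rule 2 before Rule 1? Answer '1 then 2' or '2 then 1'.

Order 1 then 2:
  1 Degemination: no change — [fuvezuzwa]
  2 Medial Vowel Deletion: [fuvezuzwa] → [fvezzwa]
  result: [fvezzwa]
Order 2 then 1:
  2 Medial Vowel Deletion: [fuvezuzwa] → [fvezzwa]
  1 Degemination: [fvezzwa] → [fvezwa]
  result: [fvezwa]

1 then 2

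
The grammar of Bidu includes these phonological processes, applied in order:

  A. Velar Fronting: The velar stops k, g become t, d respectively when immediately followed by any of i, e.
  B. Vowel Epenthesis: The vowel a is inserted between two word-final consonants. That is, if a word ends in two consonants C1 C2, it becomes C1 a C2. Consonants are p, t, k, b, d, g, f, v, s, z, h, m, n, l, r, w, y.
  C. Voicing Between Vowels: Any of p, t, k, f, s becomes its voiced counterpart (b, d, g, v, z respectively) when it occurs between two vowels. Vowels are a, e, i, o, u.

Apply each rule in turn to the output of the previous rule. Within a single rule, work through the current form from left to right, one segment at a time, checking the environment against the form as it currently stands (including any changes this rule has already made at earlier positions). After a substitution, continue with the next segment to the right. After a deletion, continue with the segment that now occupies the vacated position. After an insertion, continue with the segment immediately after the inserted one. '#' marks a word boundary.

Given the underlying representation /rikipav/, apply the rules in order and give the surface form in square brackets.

[ridibav]

A Velar Fronting: [rikipav] → [ritipav]
B Vowel Epenthesis: no change — [ritipav]
C Voicing Between Vowels: [ritipav] → [ridibav]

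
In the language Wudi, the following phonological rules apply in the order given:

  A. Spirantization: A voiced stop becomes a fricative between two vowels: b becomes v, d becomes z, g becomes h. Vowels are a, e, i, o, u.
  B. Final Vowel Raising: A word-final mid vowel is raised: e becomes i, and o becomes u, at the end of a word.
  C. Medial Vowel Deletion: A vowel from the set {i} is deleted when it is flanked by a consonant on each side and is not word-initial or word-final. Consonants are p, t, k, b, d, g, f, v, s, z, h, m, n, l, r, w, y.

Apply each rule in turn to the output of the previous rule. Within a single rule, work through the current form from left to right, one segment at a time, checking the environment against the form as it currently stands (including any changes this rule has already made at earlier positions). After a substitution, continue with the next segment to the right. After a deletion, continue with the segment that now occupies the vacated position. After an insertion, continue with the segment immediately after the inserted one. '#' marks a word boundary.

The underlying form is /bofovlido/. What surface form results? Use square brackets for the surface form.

[bofovlzu]

A Spirantization: [bofovlido] → [bofovlizo]
B Final Vowel Raising: [bofovlizo] → [bofovlizu]
C Medial Vowel Deletion: [bofovlizu] → [bofovlzu]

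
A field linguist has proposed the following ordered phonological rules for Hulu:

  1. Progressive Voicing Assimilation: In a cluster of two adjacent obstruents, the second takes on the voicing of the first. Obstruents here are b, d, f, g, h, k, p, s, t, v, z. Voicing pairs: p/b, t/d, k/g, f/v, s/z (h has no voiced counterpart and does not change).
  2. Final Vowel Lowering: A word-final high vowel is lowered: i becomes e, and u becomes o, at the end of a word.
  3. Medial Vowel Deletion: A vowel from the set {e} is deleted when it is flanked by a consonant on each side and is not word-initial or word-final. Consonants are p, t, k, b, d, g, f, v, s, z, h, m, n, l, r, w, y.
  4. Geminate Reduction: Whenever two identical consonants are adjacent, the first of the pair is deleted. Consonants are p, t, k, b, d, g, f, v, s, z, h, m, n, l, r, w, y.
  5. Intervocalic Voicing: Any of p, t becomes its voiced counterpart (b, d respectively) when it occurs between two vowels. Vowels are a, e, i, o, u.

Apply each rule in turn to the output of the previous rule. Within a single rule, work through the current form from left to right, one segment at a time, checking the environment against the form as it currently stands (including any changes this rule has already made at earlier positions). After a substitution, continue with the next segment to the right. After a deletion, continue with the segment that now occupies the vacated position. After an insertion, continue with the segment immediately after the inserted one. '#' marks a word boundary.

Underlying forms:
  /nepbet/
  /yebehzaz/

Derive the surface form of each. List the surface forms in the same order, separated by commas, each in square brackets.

/nepbet/:
  1 Progressive Voicing Assimilation: [nepbet] → [neppet]
  2 Final Vowel Lowering: no change — [neppet]
  3 Medial Vowel Deletion: [neppet] → [nppt]
  4 Geminate Reduction: [nppt] → [npt]
  5 Intervocalic Voicing: no change — [npt]
/yebehzaz/:
  1 Progressive Voicing Assimilation: [yebehzaz] → [yebehsaz]
  2 Final Vowel Lowering: no change — [yebehsaz]
  3 Medial Vowel Deletion: [yebehsaz] → [ybhsaz]
  4 Geminate Reduction: no change — [ybhsaz]
  5 Intervocalic Voicing: no change — [ybhsaz]

[npt], [ybhsaz]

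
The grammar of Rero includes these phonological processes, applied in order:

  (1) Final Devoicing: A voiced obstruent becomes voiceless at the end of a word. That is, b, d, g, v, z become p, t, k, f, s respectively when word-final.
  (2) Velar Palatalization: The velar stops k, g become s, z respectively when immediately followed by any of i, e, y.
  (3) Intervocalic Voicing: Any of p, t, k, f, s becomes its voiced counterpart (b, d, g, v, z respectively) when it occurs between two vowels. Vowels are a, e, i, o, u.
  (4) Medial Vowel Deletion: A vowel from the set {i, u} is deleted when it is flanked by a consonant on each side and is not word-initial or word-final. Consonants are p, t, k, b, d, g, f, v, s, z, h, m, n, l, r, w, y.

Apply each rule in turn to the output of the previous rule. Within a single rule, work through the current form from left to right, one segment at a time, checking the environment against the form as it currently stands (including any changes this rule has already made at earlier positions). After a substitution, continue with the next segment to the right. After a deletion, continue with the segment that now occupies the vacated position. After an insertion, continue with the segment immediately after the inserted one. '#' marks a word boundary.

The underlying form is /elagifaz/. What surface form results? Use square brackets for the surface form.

[elazvas]

(1) Final Devoicing: [elagifaz] → [elagifas]
(2) Velar Palatalization: [elagifas] → [elazifas]
(3) Intervocalic Voicing: [elazifas] → [elazivas]
(4) Medial Vowel Deletion: [elazivas] → [elazvas]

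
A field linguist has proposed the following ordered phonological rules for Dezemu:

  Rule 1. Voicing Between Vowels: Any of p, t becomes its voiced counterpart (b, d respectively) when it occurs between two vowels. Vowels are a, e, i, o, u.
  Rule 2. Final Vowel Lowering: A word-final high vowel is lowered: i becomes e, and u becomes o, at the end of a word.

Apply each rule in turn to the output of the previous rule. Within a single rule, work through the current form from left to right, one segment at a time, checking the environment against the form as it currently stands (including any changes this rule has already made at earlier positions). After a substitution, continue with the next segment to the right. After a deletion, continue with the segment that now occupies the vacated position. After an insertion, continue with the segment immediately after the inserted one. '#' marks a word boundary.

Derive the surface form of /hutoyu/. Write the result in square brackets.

[hudoyo]

Rule 1 Voicing Between Vowels: [hutoyu] → [hudoyu]
Rule 2 Final Vowel Lowering: [hudoyu] → [hudoyo]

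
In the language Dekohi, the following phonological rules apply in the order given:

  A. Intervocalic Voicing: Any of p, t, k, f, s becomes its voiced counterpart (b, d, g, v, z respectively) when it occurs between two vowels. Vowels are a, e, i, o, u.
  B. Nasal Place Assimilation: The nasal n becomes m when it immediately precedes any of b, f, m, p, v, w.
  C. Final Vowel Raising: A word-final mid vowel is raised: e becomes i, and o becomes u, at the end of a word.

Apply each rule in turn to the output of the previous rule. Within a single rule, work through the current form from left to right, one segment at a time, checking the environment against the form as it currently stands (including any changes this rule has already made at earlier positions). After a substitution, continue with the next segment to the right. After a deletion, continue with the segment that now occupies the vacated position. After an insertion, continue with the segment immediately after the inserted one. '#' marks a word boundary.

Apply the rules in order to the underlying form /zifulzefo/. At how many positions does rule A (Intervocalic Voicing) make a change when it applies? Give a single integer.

A Intervocalic Voicing: [zifulzefo] → [zivulzevo]
B Nasal Place Assimilation: no change — [zivulzevo]
C Final Vowel Raising: [zivulzevo] → [zivulzevu]
Rule A changed 2 position(s).

2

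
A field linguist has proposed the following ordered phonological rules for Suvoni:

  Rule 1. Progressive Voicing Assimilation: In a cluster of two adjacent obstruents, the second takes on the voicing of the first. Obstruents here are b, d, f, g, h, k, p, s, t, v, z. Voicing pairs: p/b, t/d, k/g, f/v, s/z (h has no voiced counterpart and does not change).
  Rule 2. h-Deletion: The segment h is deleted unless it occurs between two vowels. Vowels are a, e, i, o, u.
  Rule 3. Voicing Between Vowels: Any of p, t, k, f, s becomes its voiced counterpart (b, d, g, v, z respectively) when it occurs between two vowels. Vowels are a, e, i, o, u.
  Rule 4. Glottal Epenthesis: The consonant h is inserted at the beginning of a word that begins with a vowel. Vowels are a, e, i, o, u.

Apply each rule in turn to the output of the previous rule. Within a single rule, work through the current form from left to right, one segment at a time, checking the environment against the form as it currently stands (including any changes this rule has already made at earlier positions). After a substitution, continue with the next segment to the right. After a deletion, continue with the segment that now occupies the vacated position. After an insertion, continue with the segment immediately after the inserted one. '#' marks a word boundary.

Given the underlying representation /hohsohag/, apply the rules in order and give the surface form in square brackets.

[hozohag]

Rule 1 Progressive Voicing Assimilation: no change — [hohsohag]
Rule 2 h-Deletion: [hohsohag] → [osohag]
Rule 3 Voicing Between Vowels: [osohag] → [ozohag]
Rule 4 Glottal Epenthesis: [ozohag] → [hozohag]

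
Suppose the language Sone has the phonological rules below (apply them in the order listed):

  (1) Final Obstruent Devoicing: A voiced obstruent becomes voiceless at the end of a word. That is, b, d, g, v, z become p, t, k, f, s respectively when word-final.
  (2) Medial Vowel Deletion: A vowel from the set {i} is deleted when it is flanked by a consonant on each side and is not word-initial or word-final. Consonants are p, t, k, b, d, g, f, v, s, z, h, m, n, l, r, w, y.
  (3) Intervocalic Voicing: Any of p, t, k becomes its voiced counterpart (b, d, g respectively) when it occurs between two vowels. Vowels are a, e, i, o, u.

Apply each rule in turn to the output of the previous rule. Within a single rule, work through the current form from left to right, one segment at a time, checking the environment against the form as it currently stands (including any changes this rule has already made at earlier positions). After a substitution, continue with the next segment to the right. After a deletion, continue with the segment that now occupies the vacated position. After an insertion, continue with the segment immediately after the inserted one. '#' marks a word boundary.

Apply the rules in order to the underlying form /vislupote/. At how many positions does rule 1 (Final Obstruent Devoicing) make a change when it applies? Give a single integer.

0

(1) Final Obstruent Devoicing: no change — [vislupote]
(2) Medial Vowel Deletion: [vislupote] → [vslupote]
(3) Intervocalic Voicing: [vslupote] → [vslubode]
Rule 1 changed 0 position(s).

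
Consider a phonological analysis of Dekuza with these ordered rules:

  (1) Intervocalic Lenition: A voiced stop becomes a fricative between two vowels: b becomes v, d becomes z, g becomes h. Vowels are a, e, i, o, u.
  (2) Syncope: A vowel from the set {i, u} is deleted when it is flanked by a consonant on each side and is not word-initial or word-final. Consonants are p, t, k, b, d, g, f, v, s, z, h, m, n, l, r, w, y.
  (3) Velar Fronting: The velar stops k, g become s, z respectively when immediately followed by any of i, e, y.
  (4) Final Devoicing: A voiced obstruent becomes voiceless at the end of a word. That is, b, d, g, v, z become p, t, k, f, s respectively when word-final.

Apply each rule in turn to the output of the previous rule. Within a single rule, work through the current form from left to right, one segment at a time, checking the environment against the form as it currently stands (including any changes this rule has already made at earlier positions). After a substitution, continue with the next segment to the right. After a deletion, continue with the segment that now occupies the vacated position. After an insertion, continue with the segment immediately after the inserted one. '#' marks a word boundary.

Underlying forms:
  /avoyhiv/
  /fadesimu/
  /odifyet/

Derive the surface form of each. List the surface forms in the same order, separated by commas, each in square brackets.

/avoyhiv/:
  (1) Intervocalic Lenition: no change — [avoyhiv]
  (2) Syncope: [avoyhiv] → [avoyhv]
  (3) Velar Fronting: no change — [avoyhv]
  (4) Final Devoicing: [avoyhv] → [avoyhf]
/fadesimu/:
  (1) Intervocalic Lenition: [fadesimu] → [fazesimu]
  (2) Syncope: [fazesimu] → [fazesmu]
  (3) Velar Fronting: no change — [fazesmu]
  (4) Final Devoicing: no change — [fazesmu]
/odifyet/:
  (1) Intervocalic Lenition: [odifyet] → [ozifyet]
  (2) Syncope: [ozifyet] → [ozfyet]
  (3) Velar Fronting: no change — [ozfyet]
  (4) Final Devoicing: no change — [ozfyet]

[avoyhf], [fazesmu], [ozfyet]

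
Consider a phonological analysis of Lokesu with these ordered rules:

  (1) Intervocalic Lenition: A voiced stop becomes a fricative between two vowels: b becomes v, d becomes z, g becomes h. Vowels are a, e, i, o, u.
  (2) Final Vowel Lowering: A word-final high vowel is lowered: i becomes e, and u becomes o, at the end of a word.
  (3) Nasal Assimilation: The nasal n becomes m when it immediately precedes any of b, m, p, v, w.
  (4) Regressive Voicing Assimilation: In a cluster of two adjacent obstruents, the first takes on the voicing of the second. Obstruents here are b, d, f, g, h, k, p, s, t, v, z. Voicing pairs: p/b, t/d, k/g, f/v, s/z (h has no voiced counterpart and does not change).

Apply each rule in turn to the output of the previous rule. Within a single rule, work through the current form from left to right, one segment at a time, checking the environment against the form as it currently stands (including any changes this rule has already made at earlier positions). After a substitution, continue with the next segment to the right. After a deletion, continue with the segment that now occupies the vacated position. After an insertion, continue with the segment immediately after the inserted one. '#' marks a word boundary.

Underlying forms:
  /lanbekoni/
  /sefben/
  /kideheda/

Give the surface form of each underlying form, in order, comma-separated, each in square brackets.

/lanbekoni/:
  (1) Intervocalic Lenition: no change — [lanbekoni]
  (2) Final Vowel Lowering: [lanbekoni] → [lanbekone]
  (3) Nasal Assimilation: [lanbekone] → [lambekone]
  (4) Regressive Voicing Assimilation: no change — [lambekone]
/sefben/:
  (1) Intervocalic Lenition: no change — [sefben]
  (2) Final Vowel Lowering: no change — [sefben]
  (3) Nasal Assimilation: no change — [sefben]
  (4) Regressive Voicing Assimilation: [sefben] → [sevben]
/kideheda/:
  (1) Intervocalic Lenition: [kideheda] → [kizeheza]
  (2) Final Vowel Lowering: no change — [kizeheza]
  (3) Nasal Assimilation: no change — [kizeheza]
  (4) Regressive Voicing Assimilation: no change — [kizeheza]

[lambekone], [sevben], [kizeheza]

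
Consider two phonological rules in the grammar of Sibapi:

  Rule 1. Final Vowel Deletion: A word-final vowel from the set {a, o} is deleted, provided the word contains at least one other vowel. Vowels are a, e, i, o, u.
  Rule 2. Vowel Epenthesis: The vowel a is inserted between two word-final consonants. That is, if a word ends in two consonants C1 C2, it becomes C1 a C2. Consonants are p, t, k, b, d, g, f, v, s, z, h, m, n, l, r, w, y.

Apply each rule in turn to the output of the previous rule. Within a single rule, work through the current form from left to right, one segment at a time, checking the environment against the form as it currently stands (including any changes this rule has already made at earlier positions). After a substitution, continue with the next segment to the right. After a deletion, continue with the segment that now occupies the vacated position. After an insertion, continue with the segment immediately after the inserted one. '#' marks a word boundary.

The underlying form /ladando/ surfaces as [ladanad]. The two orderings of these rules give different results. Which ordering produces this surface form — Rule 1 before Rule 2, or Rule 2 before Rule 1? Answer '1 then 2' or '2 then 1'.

Order 1 then 2:
  1 Final Vowel Deletion: [ladando] → [ladand]
  2 Vowel Epenthesis: [ladand] → [ladanad]
  result: [ladanad]
Order 2 then 1:
  2 Vowel Epenthesis: no change — [ladando]
  1 Final Vowel Deletion: [ladando] → [ladand]
  result: [ladand]

1 then 2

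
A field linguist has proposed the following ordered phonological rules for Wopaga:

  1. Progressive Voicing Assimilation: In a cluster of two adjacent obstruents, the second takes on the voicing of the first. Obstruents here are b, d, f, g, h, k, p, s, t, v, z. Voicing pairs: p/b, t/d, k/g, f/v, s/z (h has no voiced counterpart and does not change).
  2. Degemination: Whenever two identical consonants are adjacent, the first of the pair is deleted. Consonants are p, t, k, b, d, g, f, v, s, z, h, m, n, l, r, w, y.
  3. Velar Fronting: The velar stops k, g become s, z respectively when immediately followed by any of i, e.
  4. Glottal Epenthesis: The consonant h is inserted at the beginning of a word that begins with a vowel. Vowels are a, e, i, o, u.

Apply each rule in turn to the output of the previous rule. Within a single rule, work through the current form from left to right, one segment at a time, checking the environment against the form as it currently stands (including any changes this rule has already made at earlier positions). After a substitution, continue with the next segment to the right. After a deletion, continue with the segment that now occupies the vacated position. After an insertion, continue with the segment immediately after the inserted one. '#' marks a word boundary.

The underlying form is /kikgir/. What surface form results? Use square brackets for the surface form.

1 Progressive Voicing Assimilation: [kikgir] → [kikkir]
2 Degemination: [kikkir] → [kikir]
3 Velar Fronting: [kikir] → [sisir]
4 Glottal Epenthesis: no change — [sisir]

[sisir]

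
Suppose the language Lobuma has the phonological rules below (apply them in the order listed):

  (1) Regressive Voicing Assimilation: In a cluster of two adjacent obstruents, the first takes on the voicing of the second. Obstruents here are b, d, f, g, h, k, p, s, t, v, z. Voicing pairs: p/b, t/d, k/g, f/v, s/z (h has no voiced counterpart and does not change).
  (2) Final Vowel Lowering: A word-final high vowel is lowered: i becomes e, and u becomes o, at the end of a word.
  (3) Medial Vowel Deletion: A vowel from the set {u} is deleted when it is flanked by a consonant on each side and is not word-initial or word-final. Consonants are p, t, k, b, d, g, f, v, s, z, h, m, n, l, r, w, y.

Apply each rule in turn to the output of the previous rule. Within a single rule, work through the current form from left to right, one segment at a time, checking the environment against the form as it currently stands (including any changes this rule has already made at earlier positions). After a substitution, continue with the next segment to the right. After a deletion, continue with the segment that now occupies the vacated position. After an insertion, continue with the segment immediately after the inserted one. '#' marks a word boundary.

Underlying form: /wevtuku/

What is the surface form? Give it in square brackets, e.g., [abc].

[weftko]

(1) Regressive Voicing Assimilation: [wevtuku] → [weftuku]
(2) Final Vowel Lowering: [weftuku] → [weftuko]
(3) Medial Vowel Deletion: [weftuko] → [weftko]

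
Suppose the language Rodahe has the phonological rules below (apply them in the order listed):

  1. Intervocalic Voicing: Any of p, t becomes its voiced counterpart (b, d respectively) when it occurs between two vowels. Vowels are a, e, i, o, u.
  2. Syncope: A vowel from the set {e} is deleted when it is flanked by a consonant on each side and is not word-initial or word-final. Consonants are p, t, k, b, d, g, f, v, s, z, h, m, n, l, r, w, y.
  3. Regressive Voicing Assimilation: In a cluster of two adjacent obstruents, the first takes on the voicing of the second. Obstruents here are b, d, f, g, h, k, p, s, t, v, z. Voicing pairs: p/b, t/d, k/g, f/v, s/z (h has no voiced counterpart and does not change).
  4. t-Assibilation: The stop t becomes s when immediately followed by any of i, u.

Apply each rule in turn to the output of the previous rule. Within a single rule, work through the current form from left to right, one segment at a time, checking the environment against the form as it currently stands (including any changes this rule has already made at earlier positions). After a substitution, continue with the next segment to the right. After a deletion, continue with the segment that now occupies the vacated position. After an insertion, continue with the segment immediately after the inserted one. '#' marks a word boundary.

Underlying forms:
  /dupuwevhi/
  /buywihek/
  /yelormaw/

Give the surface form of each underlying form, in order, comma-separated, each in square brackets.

/dupuwevhi/:
  1 Intervocalic Voicing: [dupuwevhi] → [dubuwevhi]
  2 Syncope: [dubuwevhi] → [dubuwvhi]
  3 Regressive Voicing Assimilation: [dubuwvhi] → [dubuwfhi]
  4 t-Assibilation: no change — [dubuwfhi]
/buywihek/:
  1 Intervocalic Voicing: no change — [buywihek]
  2 Syncope: [buywihek] → [buywihk]
  3 Regressive Voicing Assimilation: no change — [buywihk]
  4 t-Assibilation: no change — [buywihk]
/yelormaw/:
  1 Intervocalic Voicing: no change — [yelormaw]
  2 Syncope: [yelormaw] → [ylormaw]
  3 Regressive Voicing Assimilation: no change — [ylormaw]
  4 t-Assibilation: no change — [ylormaw]

[dubuwfhi], [buywihk], [ylormaw]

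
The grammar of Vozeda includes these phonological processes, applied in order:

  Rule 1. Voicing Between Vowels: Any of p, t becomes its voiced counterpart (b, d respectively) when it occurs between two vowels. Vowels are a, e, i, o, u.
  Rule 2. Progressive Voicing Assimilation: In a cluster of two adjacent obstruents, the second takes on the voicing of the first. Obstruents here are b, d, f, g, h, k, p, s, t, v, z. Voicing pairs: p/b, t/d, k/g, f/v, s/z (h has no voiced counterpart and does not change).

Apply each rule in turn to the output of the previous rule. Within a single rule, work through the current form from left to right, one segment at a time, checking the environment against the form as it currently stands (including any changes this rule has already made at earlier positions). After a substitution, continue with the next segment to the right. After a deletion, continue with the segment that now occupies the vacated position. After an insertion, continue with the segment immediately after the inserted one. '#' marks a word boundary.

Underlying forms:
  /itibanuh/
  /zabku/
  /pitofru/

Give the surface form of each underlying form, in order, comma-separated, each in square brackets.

[idibanuh], [zabgu], [pidofru]

/itibanuh/:
  Rule 1 Voicing Between Vowels: [itibanuh] → [idibanuh]
  Rule 2 Progressive Voicing Assimilation: no change — [idibanuh]
/zabku/:
  Rule 1 Voicing Between Vowels: no change — [zabku]
  Rule 2 Progressive Voicing Assimilation: [zabku] → [zabgu]
/pitofru/:
  Rule 1 Voicing Between Vowels: [pitofru] → [pidofru]
  Rule 2 Progressive Voicing Assimilation: no change — [pidofru]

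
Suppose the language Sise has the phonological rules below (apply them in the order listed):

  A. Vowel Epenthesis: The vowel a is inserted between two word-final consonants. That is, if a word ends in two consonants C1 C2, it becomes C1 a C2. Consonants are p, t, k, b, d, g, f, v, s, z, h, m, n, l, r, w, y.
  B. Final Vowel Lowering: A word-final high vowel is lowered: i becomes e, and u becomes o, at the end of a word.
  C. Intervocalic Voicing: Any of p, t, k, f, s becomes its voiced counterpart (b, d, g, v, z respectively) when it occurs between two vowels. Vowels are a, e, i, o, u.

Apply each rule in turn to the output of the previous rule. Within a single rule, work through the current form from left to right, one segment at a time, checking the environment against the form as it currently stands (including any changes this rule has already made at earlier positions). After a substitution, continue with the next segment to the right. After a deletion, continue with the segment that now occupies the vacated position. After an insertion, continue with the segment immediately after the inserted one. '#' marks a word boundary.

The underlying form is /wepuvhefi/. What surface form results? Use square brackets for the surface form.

A Vowel Epenthesis: no change — [wepuvhefi]
B Final Vowel Lowering: [wepuvhefi] → [wepuvhefe]
C Intervocalic Voicing: [wepuvhefe] → [webuvheve]

[webuvheve]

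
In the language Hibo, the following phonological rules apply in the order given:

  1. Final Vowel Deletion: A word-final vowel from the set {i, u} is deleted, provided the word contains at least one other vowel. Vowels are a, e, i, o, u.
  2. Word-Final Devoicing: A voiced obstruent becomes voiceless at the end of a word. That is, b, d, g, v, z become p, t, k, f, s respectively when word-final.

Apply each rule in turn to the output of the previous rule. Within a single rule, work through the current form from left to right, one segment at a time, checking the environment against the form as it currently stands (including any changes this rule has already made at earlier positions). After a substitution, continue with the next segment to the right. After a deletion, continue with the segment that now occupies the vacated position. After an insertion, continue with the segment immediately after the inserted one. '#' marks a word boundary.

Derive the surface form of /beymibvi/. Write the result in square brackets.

1 Final Vowel Deletion: [beymibvi] → [beymibv]
2 Word-Final Devoicing: [beymibv] → [beymibf]

[beymibf]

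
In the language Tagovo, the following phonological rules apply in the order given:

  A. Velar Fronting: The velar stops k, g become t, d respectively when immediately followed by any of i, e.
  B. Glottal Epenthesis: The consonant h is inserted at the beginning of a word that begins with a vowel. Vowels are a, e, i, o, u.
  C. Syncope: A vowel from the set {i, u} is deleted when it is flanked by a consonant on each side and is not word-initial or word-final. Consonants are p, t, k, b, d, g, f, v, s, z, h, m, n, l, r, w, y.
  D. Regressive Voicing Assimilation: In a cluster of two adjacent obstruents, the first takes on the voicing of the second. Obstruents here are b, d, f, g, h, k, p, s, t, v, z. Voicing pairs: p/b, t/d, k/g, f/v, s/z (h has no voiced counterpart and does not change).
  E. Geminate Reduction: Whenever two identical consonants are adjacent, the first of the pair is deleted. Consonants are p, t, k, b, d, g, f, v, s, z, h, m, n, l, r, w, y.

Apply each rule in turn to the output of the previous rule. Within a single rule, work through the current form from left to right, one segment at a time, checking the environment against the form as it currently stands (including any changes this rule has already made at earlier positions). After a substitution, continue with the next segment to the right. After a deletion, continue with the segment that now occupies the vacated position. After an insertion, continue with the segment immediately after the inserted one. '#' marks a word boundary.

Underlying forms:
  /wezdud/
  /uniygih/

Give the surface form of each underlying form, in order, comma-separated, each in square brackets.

[wezd], [hnyth]

/wezdud/:
  A Velar Fronting: no change — [wezdud]
  B Glottal Epenthesis: no change — [wezdud]
  C Syncope: [wezdud] → [wezdd]
  D Regressive Voicing Assimilation: no change — [wezdd]
  E Geminate Reduction: [wezdd] → [wezd]
/uniygih/:
  A Velar Fronting: [uniygih] → [uniydih]
  B Glottal Epenthesis: [uniydih] → [huniydih]
  C Syncope: [huniydih] → [hnydh]
  D Regressive Voicing Assimilation: [hnydh] → [hnyth]
  E Geminate Reduction: no change — [hnyth]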